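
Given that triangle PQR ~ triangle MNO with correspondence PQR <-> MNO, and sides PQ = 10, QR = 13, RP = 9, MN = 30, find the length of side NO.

Since the triangles are similar, the ratio of corresponding sides is constant.
Scale factor k = MN / PQ = 30 / 10 = 3
NO = k * QR = 3 * 13 = 39

39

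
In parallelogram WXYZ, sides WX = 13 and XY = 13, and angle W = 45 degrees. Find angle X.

In a parallelogram, consecutive angles are supplementary (sum to 180°).
angle X = 180 - angle W
angle X = 180 - 45
angle X = 135 degrees

135 degrees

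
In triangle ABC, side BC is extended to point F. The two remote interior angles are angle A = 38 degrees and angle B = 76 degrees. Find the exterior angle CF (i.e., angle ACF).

Exterior angle = 38 + 76 = 114 degrees (exterior angle theorem).

114 degrees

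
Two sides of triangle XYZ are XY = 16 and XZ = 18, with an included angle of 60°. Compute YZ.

When two sides and the included angle are known, the law of cosines gives the third side.
c^2 = a^2 + b^2 - 2ab cos(C) generalizes the Pythagorean theorem to non-right triangles.
Here: YZ^2 = 256 + 324 - 576*(1/2) = 292
YZ = 2*sqrt(73)

2*sqrt(73)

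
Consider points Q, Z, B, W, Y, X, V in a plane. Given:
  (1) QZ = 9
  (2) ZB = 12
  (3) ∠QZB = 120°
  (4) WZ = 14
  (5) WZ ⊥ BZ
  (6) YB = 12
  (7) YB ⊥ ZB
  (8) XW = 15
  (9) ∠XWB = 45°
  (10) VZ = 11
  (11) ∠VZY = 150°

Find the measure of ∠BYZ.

Step 1: By the law of cosines on triangle YBZ: YZ² = 12² + 12² − 2·12·12·cos(90°) = 288, so YZ = 12·√2.
Step 2: By the inverse law of cosines on triangle BYZ: cos(∠BYZ) = (12² + (12·√2)² − 12²) / (2·12·12·√2) = 288/407.29 = 0.7071, so ∠BYZ = 45°.

Therefore, the measure of angle ∠BYZ = 45°.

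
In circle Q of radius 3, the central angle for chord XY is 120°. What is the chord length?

Chord = 2(3) sin(60°) = 3*sqrt(3)

3*sqrt(3)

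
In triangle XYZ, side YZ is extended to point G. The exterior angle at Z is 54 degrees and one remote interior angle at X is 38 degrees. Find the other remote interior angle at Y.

angle Y = 54 - 38 = 16 degrees (exterior angle theorem).

16 degrees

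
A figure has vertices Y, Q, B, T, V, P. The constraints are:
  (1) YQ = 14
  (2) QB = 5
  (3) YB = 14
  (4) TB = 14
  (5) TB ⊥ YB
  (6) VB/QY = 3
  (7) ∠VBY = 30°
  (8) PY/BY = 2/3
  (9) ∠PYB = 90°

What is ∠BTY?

Step 1: By the law of cosines on triangle TBY: TY² = 14² + 14² − 2·14·14·cos(90°) = 392, so TY = 14·√2.
Step 2: By the inverse law of cosines on triangle BTY: cos(∠BTY) = (14² + (14·√2)² − 14²) / (2·14·14·√2) = 392/554.37 = 0.7071, so ∠BTY = 45°.

Therefore, the measure of angle ∠BTY = 45°.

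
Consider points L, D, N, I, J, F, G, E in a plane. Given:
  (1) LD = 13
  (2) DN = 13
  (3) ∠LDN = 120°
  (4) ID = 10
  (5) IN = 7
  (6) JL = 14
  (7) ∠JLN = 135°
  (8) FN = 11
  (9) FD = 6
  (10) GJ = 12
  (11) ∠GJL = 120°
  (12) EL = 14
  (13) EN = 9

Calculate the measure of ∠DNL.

Step 1: By the law of cosines on triangle NDL: NL² = 13² + 13² − 2·13·13·cos(120°) = 507, so NL = 13·√3.
Step 2: By the inverse law of cosines on triangle DNL: cos(∠DNL) = (13² + (13·√3)² − 13²) / (2·13·13·√3) = 507/585.43 = 0.866, so ∠DNL = 30°.

Therefore, the measure of angle ∠DNL = 30°.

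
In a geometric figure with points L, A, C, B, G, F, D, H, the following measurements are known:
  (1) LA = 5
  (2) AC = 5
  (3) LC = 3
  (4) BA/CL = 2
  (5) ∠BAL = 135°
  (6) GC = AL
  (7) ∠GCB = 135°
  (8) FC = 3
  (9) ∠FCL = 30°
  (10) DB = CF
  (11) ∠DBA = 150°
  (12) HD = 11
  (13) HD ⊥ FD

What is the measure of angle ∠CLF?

Step 1: By the law of cosines on triangle LCF: LF² = 3² + 3² − 2·3·3·cos(30°) = 2.41, so LF ≈ 1.55.
Step 2: By the inverse law of cosines on triangle CLF: cos(∠CLF) = (3² + 1.55² − 3²) / (2·3·1.55) = 2.41/9.32 = 0.2588, so ∠CLF = 75°.

Therefore, the measure of angle ∠CLF = 75°.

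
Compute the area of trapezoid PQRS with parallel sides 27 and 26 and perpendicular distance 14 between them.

A trapezoid's area equals the midsegment times the height.
The midsegment is (27 + 26) / 2 = 53/2.
Area = 53/2 * 14 = 371.

371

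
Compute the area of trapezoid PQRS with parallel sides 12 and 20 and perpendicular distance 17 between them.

Area of a trapezoid = (base1 + base2) * height / 2
Area = (12 + 20) * 17 / 2
Area = 32 * 17 / 2
Area = 544 / 2
Area = 272

272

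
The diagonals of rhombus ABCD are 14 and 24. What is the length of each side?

The diagonals of a rhombus bisect each other at right angles.
Half-diagonals: 14/2 = 7 and 24/2 = 12
side = sqrt(7^2 + 12^2)
side = sqrt(49 + 144)
side = sqrt(193)

sqrt(193)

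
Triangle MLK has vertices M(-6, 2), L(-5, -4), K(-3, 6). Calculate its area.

Shoelace: Area = (1/2)|-6(-4-6) + -5(6-2) + -3(2--4)| = (1/2)(22) = 11

11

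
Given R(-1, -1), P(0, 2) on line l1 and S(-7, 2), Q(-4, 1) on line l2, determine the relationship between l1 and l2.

Slope of line 1: m1 = (2 - -1)/(0 - -1) = 3/1 = 3
Slope of line 2: m2 = (1 - 2)/(-4 - -7) = -1/3 = -1/3
m1 * m2 = (3) * (-1/3) = -1 = -1, so the lines are perpendicular.

Perpendicular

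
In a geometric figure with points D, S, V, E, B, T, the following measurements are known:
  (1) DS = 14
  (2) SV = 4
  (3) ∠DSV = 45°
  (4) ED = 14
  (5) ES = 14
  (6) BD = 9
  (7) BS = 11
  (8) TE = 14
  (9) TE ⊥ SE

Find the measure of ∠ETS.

Step 1: By the law of cosines on triangle TES: TS² = 14² + 14² − 2·14·14·cos(90°) = 392, so TS = 14·√2.
Step 2: By the inverse law of cosines on triangle ETS: cos(∠ETS) = (14² + (14·√2)² − 14²) / (2·14·14·√2) = 392/554.37 = 0.7071, so ∠ETS = 45°.

Therefore, the measure of angle ∠ETS = 45°.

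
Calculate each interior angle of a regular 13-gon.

Each interior angle of a regular n-gon is (n - 2) * 180 / n.
For n = 13: (13 - 2) * 180 / 13 = 1980/13 = 1980/13 degrees.

1980/13 degrees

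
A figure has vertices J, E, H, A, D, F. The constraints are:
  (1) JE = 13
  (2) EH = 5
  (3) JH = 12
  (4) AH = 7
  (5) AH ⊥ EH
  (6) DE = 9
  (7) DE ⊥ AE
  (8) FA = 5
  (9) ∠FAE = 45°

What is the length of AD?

Step 1: By the law of cosines on triangle EHA: EA² = 5² + 7² − 2·5·7·cos(90°) = 74, so EA = √74.
Step 2: By the law of cosines on triangle AED: AD² = √74² + 9² − 2·√74·9·cos(90°) = 155, so AD = √155.

Therefore, the length of AD = √155.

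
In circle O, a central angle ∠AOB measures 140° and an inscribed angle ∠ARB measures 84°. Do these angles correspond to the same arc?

By the inscribed angle theorem, the inscribed angle for a central angle of 140° should be 140° / 2 = 70°.
The given inscribed angle is 84°, which does not equal 70°.
Therefore, no, they do not correspond to the same arc.

No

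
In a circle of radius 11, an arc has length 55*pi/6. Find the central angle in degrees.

θ = 360 × 55*pi/6 / (2π × 11) = 150° (rearranging arc length formula).

150°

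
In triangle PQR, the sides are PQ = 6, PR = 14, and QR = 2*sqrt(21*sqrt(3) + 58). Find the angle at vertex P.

When all three sides of a triangle are known, the law of cosines can be rearranged to find any angle.
cos(C) = (a² + b² - c²) / (2ab) gives cos(P) = -sqrt(3)/2.
Taking the inverse cosine: P = 150°.

150°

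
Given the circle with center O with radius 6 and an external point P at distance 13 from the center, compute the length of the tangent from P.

Let T be the point of tangency. Then OT ⊥ PT (radius ⊥ tangent).
In right triangle OTP: OP² = OT² + PT²
13² = 6² + PT²
PT² = 133, PT = sqrt(133)

sqrt(133)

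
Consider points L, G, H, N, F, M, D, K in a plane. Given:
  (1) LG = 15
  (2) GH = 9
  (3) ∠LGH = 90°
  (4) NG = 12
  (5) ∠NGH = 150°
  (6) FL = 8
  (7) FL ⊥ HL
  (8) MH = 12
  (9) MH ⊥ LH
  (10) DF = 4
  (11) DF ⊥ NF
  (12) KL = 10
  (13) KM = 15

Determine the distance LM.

Step 1: By the law of cosines on triangle LGH: LH² = 15² + 9² − 2·15·9·cos(90°) = 306, so LH = 3·√34.
Step 2: By the law of cosines on triangle LHM: LM² = (3·√34)² + 12² − 2·3·√34·12·cos(90°) = 450, so LM = 15·√2.

Therefore, the length of LM = 15·√2.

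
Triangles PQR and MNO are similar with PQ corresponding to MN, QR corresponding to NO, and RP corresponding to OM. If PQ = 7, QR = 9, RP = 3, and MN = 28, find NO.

Similar triangles have proportional sides. Setting up the proportion:
MN / PQ = NO / QR
28 / 7 = NO / 9
NO = 9 * 28 / 7 = 36.

36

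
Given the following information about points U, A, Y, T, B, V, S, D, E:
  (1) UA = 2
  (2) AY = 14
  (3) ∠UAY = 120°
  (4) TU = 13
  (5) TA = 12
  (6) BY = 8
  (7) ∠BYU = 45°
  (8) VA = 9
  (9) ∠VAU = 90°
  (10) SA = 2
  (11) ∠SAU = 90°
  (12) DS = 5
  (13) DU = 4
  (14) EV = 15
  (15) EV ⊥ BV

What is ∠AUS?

Step 1: By the law of cosines on triangle UAS: US² = 2² + 2² − 2·2·2·cos(90°) = 8, so US = 2·√2.
Step 2: By the inverse law of cosines on triangle AUS: cos(∠AUS) = (2² + (2·√2)² − 2²) / (2·2·2·√2) = 8/11.31 = 0.7071, so ∠AUS = 45°.

Therefore, the measure of angle ∠AUS = 45°.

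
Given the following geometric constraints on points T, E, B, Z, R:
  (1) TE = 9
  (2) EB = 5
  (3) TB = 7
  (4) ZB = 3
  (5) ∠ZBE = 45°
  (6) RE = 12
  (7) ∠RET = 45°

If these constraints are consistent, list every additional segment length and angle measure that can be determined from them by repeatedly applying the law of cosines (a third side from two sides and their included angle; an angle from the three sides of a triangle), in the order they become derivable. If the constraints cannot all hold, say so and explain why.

The constraints are consistent. Derivable facts, in order:
After 1 step:
- EZ ≈ 3.58
- TR ≈ 8.5
- ∠BET = 50.7°
- ∠BTE = 33.56°
- ∠EBT = 95.74°
After 2 steps:
- ∠BEZ = 36.39°
- ∠BZE = 98.61°
- ∠ERT = 48.47°
- ∠ETR = 86.53°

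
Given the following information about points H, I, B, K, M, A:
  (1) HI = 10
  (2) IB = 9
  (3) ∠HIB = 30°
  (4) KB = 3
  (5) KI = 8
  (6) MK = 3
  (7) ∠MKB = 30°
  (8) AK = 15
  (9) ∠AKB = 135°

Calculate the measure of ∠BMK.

Step 1: By the law of cosines on triangle MKB: MB² = 3² + 3² − 2·3·3·cos(30°) = 2.41, so MB ≈ 1.55.
Step 2: By the inverse law of cosines on triangle BMK: cos(∠BMK) = (1.55² + 3² − 3²) / (2·1.55·3) = 2.41/9.32 = 0.2588, so ∠BMK = 75°.

Therefore, the measure of angle ∠BMK = 75°.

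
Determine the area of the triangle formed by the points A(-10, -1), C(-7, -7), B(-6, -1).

Shoelace: Area = (1/2)|-10(-7--1) + -7(-1--1) + -6(-1--7)| = (1/2)(24) = 12

12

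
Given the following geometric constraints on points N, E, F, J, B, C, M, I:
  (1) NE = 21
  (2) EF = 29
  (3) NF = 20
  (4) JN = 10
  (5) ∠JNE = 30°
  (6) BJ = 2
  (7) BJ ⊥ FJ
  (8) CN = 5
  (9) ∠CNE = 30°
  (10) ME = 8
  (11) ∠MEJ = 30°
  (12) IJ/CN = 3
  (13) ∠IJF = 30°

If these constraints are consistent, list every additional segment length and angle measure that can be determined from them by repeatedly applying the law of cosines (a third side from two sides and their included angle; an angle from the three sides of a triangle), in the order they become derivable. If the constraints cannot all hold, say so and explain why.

The constraints are consistent. Derivable facts, in order:
After 1 step:
- EC ≈ 16.86
- EJ ≈ 13.31
- ∠EFN = 46.4°
- ∠ENF = 90°
- ∠FEN = 43.6°
After 2 steps:
- JM ≈ 7.54
- ∠CEN = 8.53°
- ∠ECN = 141.47°
- ∠EJN = 127.94°
- ∠JEN = 22.06°
After 3 steps:
- ∠EJM = 32.06°
- ∠EMJ = 117.94°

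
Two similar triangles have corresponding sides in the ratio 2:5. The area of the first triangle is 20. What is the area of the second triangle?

The ratio of areas of similar triangles = (side ratio)^2.
Side ratio = 2:5, so area ratio = 4:25.
Area of the second triangle / Area of the first triangle = 25/4
Area of the second triangle = 20 * 25/4 = 125

125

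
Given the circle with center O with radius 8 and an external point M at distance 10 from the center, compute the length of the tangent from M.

tangent = √(d² - r²) = √(10² - 8²) = √(100 - 64) = √36 = 6

6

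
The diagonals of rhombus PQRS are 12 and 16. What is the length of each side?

The diagonals of a rhombus bisect each other at right angles.
Half-diagonals: 12/2 = 6 and 16/2 = 8
side = sqrt(6^2 + 8^2)
side = sqrt(36 + 64)
side = sqrt(100) = 10

10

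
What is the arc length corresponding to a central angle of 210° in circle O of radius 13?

Arc length = 2π(13)(7/12) = 91*pi/6

91*pi/6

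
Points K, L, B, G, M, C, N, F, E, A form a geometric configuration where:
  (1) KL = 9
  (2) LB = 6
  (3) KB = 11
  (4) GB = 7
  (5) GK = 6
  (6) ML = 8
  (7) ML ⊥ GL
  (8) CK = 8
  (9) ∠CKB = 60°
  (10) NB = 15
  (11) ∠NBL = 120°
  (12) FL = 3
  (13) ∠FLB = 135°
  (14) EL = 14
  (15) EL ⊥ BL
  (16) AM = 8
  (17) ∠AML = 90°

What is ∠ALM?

Step 1: By the law of cosines on triangle LMA: LA² = 8² + 8² − 2·8·8·cos(90°) = 128, so LA = 8·√2.
Step 2: By the inverse law of cosines on triangle ALM: cos(∠ALM) = ((8·√2)² + 8² − 8²) / (2·8·√2·8) = 128/181.02 = 0.7071, so ∠ALM = 45°.

Therefore, the measure of angle ∠ALM = 45°.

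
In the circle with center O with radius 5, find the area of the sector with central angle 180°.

Sector area = π(5²)(1/2) = 25*pi/2

25*pi/2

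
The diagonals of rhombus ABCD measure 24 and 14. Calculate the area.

Area of a rhombus = (d1 * d2) / 2
Area = (24 * 14) / 2
Area = 336 / 2
Area = 168

168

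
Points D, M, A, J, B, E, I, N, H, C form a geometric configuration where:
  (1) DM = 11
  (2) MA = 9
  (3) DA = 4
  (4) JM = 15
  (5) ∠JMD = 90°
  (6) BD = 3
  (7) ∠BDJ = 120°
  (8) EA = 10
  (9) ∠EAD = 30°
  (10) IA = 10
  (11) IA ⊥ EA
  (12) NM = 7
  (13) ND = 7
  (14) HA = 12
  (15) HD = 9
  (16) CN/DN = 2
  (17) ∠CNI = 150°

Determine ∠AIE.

Step 1: By the law of cosines on triangle IAE: IE² = 10² + 10² − 2·10·10·cos(90°) = 200, so IE = 10·√2.
Step 2: By the inverse law of cosines on triangle AIE: cos(∠AIE) = (10² + (10·√2)² − 10²) / (2·10·10·√2) = 200/282.84 = 0.7071, so ∠AIE = 45°.

Therefore, the measure of angle ∠AIE = 45°.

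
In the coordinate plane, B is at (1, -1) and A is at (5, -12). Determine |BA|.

The horizontal distance is |5 - 1| = 4 and the vertical distance is |-12 - -1| = 11.
By the Pythagorean theorem, d = sqrt(4^2 + 11^2) = sqrt(137).

sqrt(137)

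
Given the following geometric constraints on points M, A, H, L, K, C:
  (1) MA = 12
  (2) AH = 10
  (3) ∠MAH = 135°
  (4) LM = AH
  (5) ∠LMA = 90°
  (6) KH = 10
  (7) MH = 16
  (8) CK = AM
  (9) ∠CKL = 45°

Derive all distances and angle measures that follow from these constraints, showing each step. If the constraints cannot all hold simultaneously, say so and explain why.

These constraints are not satisfiable: (1), (2) and (3) already determine MH: by the law of cosines MH² = 12² + 10² − 2·12·10·cos(135°) = 413.71, so MH ≈ 20.34, which contradicts (7) MH = 16. No planar figure meets all of them, so nothing further can be derived.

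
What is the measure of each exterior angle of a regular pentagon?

Each exterior angle of a regular n-gon is 360 / n.
For n = 5: 360 / 5 = 72 degrees.

72 degrees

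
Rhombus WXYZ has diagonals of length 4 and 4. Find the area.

Area = (4 * 4) / 2 = 16 / 2 = 8

8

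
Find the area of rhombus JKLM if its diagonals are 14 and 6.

The diagonals of a rhombus divide it into four right triangles.
Each triangle has legs 14/ 2 = 7 and 6/2 = 3, so each has area (1/2)*7*3 = 21/2.
Four such triangles give total area = (d1 * d2) / 2 = 42.

42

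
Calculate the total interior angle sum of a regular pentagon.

The sum of interior angles of an n-sided polygon is (n - 2) * 180.
For n = 5: (5 - 2) * 180 = 3 * 180 = 540 degrees.

540 degrees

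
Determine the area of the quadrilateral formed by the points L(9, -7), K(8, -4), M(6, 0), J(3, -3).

Shoelace: sum of cross terms = 32, Area = (1/2)|32| = 16

16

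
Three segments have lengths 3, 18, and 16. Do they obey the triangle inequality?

Sort the sides: 3, 16, 18.
It suffices to check that the sum of the two smallest exceeds the largest:
3 + 16 = 19 > 18. ✓
Yes, a valid triangle can be formed.

Yes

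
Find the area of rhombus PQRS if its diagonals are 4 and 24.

Area = (4 * 24) / 2 = 96 / 2 = 48

48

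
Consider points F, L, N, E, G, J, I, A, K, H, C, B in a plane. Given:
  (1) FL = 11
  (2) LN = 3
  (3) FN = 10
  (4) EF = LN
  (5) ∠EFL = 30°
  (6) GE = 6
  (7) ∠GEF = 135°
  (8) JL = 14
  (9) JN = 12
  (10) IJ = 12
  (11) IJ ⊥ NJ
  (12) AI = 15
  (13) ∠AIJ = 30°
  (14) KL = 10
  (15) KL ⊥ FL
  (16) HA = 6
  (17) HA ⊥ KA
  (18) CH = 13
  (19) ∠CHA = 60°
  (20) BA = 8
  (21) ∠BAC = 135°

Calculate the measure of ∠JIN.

Step 1: By the law of cosines on triangle IJN: IN² = 12² + 12² − 2·12·12·cos(90°) = 288, so IN = 12·√2.
Step 2: By the inverse law of cosines on triangle JIN: cos(∠JIN) = (12² + (12·√2)² − 12²) / (2·12·12·√2) = 288/407.29 = 0.7071, so ∠JIN = 45°.

Therefore, the measure of angle ∠JIN = 45°.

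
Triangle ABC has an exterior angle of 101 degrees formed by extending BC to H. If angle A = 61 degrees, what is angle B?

angle B = 101 - 61 = 40 degrees (exterior angle theorem).

40 degrees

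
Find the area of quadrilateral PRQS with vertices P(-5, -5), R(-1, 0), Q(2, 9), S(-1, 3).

Shoelace: sum of cross terms = 21, Area = (1/2)|21| = 21/2

21/2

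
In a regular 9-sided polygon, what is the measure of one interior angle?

Each interior angle of a regular n-gon is (n - 2) * 180 / n.
For n = 9: (9 - 2) * 180 / 9 = 1260/9 = 140 degrees.

140 degrees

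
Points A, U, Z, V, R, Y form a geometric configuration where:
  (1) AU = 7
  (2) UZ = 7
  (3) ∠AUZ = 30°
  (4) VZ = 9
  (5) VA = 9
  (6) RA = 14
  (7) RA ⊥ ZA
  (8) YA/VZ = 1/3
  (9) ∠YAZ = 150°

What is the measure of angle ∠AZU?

Step 1: By the law of cosines on triangle ZUA: ZA² = 7² + 7² − 2·7·7·cos(30°) = 13.13, so ZA ≈ 3.62.
Step 2: By the inverse law of cosines on triangle AZU: cos(∠AZU) = (3.62² + 7² − 7²) / (2·3.62·7) = 13.13/50.73 = 0.2588, so ∠AZU = 75°.

Therefore, the measure of angle ∠AZU = 75°.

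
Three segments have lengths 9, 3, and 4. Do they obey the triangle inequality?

No.
The triangle inequality is violated: 3 + 4 = 7 ≤ 9.
These lengths cannot form a triangle.

No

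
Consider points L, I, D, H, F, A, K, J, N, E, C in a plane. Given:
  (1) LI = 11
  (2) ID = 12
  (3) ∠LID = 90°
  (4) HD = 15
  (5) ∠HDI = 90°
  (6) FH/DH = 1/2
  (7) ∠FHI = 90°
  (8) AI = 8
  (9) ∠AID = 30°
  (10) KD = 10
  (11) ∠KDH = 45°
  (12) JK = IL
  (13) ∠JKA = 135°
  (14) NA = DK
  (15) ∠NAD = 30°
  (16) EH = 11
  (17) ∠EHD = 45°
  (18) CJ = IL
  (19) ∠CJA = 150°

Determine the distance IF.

From the given relations: FH = 1/2·DH = 1/2·15 ≈ 7.5.
Step 1: By the law of cosines on triangle HDI: HI² = 15² + 12² − 2·15·12·cos(90°) = 369, so HI = 3·√41.
Step 2: By the law of cosines on triangle IHF: IF² = (3·√41)² + 7.5² − 2·3·√41·7.5·cos(90°) = 425.25, so IF = 9/2·√21.

Therefore, the length of IF = 9/2·√21.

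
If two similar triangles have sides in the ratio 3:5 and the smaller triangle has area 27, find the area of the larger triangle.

Area ratio = (3/5)^2 = 9/25. Area of the larger triangle = 27 * 25/9 = 75.

75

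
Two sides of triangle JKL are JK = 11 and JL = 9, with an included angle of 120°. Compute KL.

Law of cosines: KL^2 = 11^2 + 9^2 - 2(11)(9)cos(120°) = 301, so KL = sqrt(301).

sqrt(301)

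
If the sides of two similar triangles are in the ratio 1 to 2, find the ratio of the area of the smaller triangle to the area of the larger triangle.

Area ratio = (side ratio)^2 = (1/2)^2 = 1:4.

1:4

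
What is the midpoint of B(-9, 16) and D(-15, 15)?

The midpoint is the point halfway along the segment.
Move half the horizontal distance: -9 + (-15 - -9)/2 = -9 + -6/2 = -12
Move half the vertical distance: 16 + (15 - 16)/2 = 16 + -1/2 = 31/2
Midpoint = (-12, 31/2)

(-12, 31/2)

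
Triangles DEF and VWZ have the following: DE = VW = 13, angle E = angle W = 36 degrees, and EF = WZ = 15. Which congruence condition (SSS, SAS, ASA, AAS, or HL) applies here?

The given information matches SAS: Two pairs of corresponding sides and the included angle are equal (Side-Angle-Side).

SAS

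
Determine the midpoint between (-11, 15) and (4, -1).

The midpoint is the average of the coordinates:
x: (-11 + 4)/2 = -7/2
y: (15 + -1)/2 = 7
Midpoint = (-7/2, 7)

(-7/2, 7)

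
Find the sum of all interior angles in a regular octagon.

The sum of interior angles of an n-sided polygon is (n - 2) * 180.
For n = 8: (8 - 2) * 180 = 6 * 180 = 1080 degrees.

1080 degrees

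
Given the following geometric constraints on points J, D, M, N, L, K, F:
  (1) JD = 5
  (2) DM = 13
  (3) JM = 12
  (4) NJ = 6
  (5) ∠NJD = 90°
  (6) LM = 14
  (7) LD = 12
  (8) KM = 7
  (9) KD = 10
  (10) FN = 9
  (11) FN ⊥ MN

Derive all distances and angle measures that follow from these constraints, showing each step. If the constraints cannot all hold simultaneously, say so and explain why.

The constraints are consistent.

Step 1: From DJ = 5, JN = 6, and ∠DJN = 90°, by the law of cosines:
  DN² = DJ² + JN² - 2·DJ·JN·cos(90°) = 25 + 36 - 0 = 61
  DN = √61

Step 2: From JD = 5, JM = 12, DM = 13, by the inverse law of cosines:
  cos(∠DJM) = (JD² + JM² - DM²) / (2·JD·JM)
  ∠DJM = 90°

Step 3: From DJ = 5, DM = 13, JM = 12, by the inverse law of cosines:
  cos(∠JDM) = (DJ² + DM² - JM²) / (2·DJ·DM)
  ∠JDM = 67.38°

Step 4: From DK = 10, DM = 13, KM = 7, by the inverse law of cosines:
  cos(∠KDM) = (DK² + DM² - KM²) / (2·DK·DM)
  ∠KDM = 32.2°

Step 5: From DL = 12, DM = 13, LM = 14, by the inverse law of cosines:
  cos(∠LDM) = (DL² + DM² - LM²) / (2·DL·DM)
  ∠LDM = 67.98°

Step 6: From MD = 13, MJ = 12, DJ = 5, by the inverse law of cosines:
  cos(∠DMJ) = (MD² + MJ² - DJ²) / (2·MD·MJ)
  ∠DMJ = 22.62°

Step 7: From MD = 13, MK = 7, DK = 10, by the inverse law of cosines:
  cos(∠DMK) = (MD² + MK² - DK²) / (2·MD·MK)
  ∠DMK = 49.58°

Step 8: From MD = 13, ML = 14, DL = 12, by the inverse law of cosines:
  cos(∠DML) = (MD² + ML² - DL²) / (2·MD·ML)
  ∠DML = 52.62°

Step 9: From LD = 12, LM = 14, DM = 13, by the inverse law of cosines:
  cos(∠DLM) = (LD² + LM² - DM²) / (2·LD·LM)
  ∠DLM = 59.41°

Step 10: From KD = 10, KM = 7, DM = 13, by the inverse law of cosines:
  cos(∠DKM) = (KD² + KM² - DM²) / (2·KD·KM)
  ∠DKM = 98.21°

Step 11: From DJ = 5, DN = √61, JN = 6, by the inverse law of cosines:
  cos(∠JDN) = (DJ² + DN² - JN²) / (2·DJ·DN)
  ∠JDN = 50.19°

Step 12: From ND = √61, NJ = 6, DJ = 5, by the inverse law of cosines:
  cos(∠DNJ) = (ND² + NJ² - DJ²) / (2·ND·NJ)
  ∠DNJ = 39.81°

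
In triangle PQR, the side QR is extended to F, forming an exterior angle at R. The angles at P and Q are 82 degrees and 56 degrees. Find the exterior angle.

The interior angle at R is 180 - 82 - 56 = 42 degrees.
The exterior angle and interior angle at R are supplementary:
Exterior angle = 180 - 42 = 138 degrees.

138 degrees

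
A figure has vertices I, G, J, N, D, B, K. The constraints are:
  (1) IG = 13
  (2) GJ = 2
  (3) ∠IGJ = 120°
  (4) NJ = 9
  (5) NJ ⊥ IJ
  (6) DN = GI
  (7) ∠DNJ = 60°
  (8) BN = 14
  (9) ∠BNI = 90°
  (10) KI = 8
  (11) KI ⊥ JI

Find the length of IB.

Step 1: By the law of cosines on triangle JGI: JI² = 2² + 13² − 2·2·13·cos(120°) = 199, so JI = √199.
Step 2: By the law of cosines on triangle NJI: NI² = 9² + √199² − 2·9·√199·cos(90°) = 280, so NI = 2·√70.
Step 3: By the law of cosines on triangle INB: IB² = (2·√70)² + 14² − 2·2·√70·14·cos(90°) = 476, so IB = 2·√119.

Therefore, the length of IB = 2·√119.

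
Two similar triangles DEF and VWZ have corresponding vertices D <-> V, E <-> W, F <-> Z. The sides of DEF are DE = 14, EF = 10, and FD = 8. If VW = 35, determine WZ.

k = 35/14 = 5/2. WZ = 5/2 * 10 = 25.

25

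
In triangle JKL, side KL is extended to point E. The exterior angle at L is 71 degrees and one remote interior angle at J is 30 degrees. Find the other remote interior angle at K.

angle K = 71 - 30 = 41 degrees (exterior angle theorem).

41 degrees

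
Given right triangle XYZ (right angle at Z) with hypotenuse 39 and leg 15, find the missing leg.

Rearranging the Pythagorean theorem to solve for the unknown leg:
leg^2 = hypotenuse^2 - known_leg^2 = 1521 - 225 = 1296
leg = sqrt(1296) = 36.

36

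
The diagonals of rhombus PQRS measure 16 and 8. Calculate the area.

Area of a rhombus = (d1 * d2) / 2
Area = (16 * 8) / 2
Area = 128 / 2
Area = 64

64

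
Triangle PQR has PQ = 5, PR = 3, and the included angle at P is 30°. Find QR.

Law of cosines: QR^2 = 5^2 + 3^2 - 2(5)(3)cos(30°) = 34 - 15*sqrt(3), so QR = sqrt(34 - 15*sqrt(3)).

sqrt(34 - 15*sqrt(3))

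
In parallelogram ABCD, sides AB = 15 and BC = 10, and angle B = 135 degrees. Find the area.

Area = a * b * sin(theta)
Area = 15 * 10 * sin(135 degrees)
Area = 150 * sqrt(2)/2
Area = 75*sqrt(2)

75*sqrt(2)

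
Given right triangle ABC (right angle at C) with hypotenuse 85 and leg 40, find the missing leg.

Rearranging the Pythagorean theorem to solve for the unknown leg:
leg^2 = hypotenuse^2 - known_leg^2 = 7225 - 1600 = 5625
leg = sqrt(5625) = 75.

75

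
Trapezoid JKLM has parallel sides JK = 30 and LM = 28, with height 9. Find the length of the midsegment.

The midsegment of a trapezoid = (base1 + base2) / 2
midsegment = (30 + 28) / 2
midsegment = 58 / 2
midsegment = 29

29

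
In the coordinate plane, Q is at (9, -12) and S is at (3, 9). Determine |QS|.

The horizontal distance is |3 - 9| = 6 and the vertical distance is |9 - -12| = 21.
By the Pythagorean theorem, d = sqrt(6^2 + 21^2) = sqrt(477) = 3*sqrt(53).

3*sqrt(53)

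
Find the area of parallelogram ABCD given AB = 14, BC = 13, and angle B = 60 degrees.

Area = a * b * sin(theta)
Area = 14 * 13 * sin(60 degrees)
Area = 182 * sqrt(3)/2
Area = 91*sqrt(3)

91*sqrt(3)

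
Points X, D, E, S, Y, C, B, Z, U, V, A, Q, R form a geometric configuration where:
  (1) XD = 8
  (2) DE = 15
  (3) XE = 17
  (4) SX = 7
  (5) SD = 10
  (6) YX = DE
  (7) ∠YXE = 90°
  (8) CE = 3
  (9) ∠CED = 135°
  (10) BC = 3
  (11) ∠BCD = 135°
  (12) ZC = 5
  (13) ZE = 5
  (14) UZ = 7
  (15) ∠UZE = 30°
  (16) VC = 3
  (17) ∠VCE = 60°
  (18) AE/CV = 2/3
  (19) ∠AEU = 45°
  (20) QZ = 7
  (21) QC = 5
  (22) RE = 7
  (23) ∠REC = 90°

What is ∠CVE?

Step 1: By the law of cosines on triangle VCE: VE² = 3² + 3² − 2·3·3·cos(60°) = 9, so VE = 3.
Step 2: By the inverse law of cosines on triangle CVE: cos(∠CVE) = (3² + 3² − 3²) / (2·3·3) = 9/18 = 0.5, so ∠CVE = 60°.

Therefore, the measure of angle ∠CVE = 60°.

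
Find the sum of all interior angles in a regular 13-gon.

The sum of interior angles of an n-sided polygon is (n - 2) * 180.
For n = 13: (13 - 2) * 180 = 11 * 180 = 1980 degrees.

1980 degrees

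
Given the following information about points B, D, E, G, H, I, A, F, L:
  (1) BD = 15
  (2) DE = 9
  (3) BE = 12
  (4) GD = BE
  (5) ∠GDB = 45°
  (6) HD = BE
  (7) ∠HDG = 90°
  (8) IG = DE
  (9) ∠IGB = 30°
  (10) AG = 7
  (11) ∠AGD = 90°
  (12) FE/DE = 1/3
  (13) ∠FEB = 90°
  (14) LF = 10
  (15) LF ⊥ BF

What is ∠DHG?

From the given relations: HD = BE = 12; GD = BE = 12.
Step 1: By the law of cosines on triangle HDG: HG² = 12² + 12² − 2·12·12·cos(90°) = 288, so HG = 12·√2.
Step 2: By the inverse law of cosines on triangle DHG: cos(∠DHG) = (12² + (12·√2)² − 12²) / (2·12·12·√2) = 288/407.29 = 0.7071, so ∠DHG = 45°.

Therefore, the measure of angle ∠DHG = 45°.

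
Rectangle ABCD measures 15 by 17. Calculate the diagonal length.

A rectangle's diagonal splits it into two right triangles, with the diagonal as the hypotenuse.
By the Pythagorean theorem, d^2 = 15^2 + 17^2 = 514.
Therefore d = sqrt(514).

sqrt(514)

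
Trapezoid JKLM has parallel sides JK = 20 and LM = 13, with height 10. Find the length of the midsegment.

The midsegment (median) of a trapezoid connects the midpoints of the non-parallel sides.
Its length is the average of the two bases: (20 + 13) / 2 = 33/2.

33/2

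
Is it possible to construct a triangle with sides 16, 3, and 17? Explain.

For three segments to close into a triangle, no single side can be as long as the other two combined.
The longest side is 17, and 3 + 16 = 19 > 17.
A triangle can be formed.

Yes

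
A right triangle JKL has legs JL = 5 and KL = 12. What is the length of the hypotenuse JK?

By the Pythagorean theorem: JK^2 = JL^2 + KL^2
JK^2 = 5^2 + 12^2 = 25 + 144 = 169
JK = sqrt(169) = 13

13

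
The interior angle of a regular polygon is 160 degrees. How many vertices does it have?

The exterior angle is the supplement of the interior angle: 180 - 160 = 20 degrees.
Since the exterior angles of any convex polygon sum to 360 degrees, the number of sides is 360 / 20 = 18.

18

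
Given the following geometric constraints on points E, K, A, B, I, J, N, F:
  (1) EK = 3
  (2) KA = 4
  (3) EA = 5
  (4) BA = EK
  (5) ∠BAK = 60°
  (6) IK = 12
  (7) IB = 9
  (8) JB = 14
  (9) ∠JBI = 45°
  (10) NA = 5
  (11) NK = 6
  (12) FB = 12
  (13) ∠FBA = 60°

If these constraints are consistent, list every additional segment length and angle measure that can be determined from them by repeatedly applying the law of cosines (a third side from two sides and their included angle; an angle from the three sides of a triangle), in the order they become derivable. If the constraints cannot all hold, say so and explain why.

The constraints are consistent. Derivable facts, in order:
After 1 step:
- AF = 3·√13
- IJ ≈ 9.94
- KB = √13
- ∠AEK = 53.13°
- ∠AKE = 90°
- ∠AKN = 55.77°
- ∠ANK = 41.41°
- ∠EAK = 36.87°
- ∠KAN = 82.82°
After 2 steps:
- ∠ABK = 73.9°
- ∠AFB = 13.9°
- ∠AKB = 46.1°
- ∠BAF = 106.1°
- ∠BIJ = 95.19°
- ∠BIK = 11.04°
- ∠BJI = 39.81°
- ∠BKI = 28.56°
- ∠IBK = 140.39°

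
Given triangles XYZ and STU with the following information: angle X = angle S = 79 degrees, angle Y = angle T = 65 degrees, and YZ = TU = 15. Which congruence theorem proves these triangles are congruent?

The given information provides:
angle X = angle S = 79 degrees, angle Y = angle T = 65 degrees, and YZ = TU = 15
This matches the AAS congruence theorem.
Two pairs of corresponding angles and a non-included side are equal (Angle-Angle-Side).

AAS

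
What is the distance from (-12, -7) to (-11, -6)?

d = sqrt((1)^2 + (1)^2) = sqrt(2)

sqrt(2)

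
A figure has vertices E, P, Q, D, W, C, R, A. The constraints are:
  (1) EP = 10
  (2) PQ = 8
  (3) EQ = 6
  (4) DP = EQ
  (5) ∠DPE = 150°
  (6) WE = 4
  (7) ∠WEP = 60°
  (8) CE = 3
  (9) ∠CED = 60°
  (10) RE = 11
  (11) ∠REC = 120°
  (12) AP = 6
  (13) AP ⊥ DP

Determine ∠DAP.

From the given relations: DP = EQ = 6.
Step 1: By the law of cosines on triangle APD: AD² = 6² + 6² − 2·6·6·cos(90°) = 72, so AD = 6·√2.
Step 2: By the inverse law of cosines on triangle DAP: cos(∠DAP) = ((6·√2)² + 6² − 6²) / (2·6·√2·6) = 72/101.82 = 0.7071, so ∠DAP = 45°.

Therefore, the measure of angle ∠DAP = 45°.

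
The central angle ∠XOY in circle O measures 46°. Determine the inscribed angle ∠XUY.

An inscribed angle intercepts an arc from a point on the circle, while the central angle intercepts the same arc from the center.
The inscribed angle is always half the central angle: 46° / 2 = 23°.

23°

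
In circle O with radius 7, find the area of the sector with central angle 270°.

Sector area = πr² × θ/360
= π × 7² × 3/4
= π × 49 × 3/4
= 147*pi/4

147*pi/4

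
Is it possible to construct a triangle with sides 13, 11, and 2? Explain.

Check the triangle inequality: 11 + 2 = 13 ≤ 13.
Since the sum of two sides does not exceed the third, no triangle can be formed.

No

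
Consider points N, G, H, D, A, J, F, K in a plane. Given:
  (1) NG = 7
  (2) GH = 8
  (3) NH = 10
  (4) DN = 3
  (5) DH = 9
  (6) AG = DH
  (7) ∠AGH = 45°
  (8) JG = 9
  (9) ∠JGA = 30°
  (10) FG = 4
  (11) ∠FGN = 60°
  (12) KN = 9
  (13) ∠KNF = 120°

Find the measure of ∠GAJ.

From the given relations: AG = DH = 9.
Step 1: By the law of cosines on triangle AGJ: AJ² = 9² + 9² − 2·9·9·cos(30°) = 21.7, so AJ ≈ 4.66.
Step 2: By the inverse law of cosines on triangle GAJ: cos(∠GAJ) = (9² + 4.66² − 9²) / (2·9·4.66) = 21.7/83.86 = 0.2588, so ∠GAJ = 75°.

Therefore, the measure of angle ∠GAJ = 75°.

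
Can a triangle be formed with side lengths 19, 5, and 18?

Check all three triangle inequalities:
19 + 5 = 24 > 18 ✓
19 + 18 = 37 > 5 ✓
5 + 18 = 23 > 19 ✓
All conditions hold, so these sides form a valid triangle.

Yes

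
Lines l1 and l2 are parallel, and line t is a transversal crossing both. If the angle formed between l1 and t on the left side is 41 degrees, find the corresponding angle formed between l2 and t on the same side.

Corresponding angles formed by parallel lines and a transversal are equal.
The given angle is 41 degrees.
The corresponding angle = 41 degrees.

41 degrees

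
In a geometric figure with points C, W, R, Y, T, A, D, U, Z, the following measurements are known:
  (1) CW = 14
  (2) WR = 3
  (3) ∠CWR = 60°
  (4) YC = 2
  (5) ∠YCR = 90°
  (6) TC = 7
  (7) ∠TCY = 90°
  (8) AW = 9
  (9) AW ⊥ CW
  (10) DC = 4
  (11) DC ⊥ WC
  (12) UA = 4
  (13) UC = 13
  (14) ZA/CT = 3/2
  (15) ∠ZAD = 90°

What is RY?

Step 1: By the law of cosines on triangle CWR: CR² = 14² + 3² − 2·14·3·cos(60°) = 163, so CR = √163.
Step 2: By the law of cosines on triangle RCY: RY² = √163² + 2² − 2·√163·2·cos(90°) = 167, so RY = √167.

Therefore, the length of RY = √167.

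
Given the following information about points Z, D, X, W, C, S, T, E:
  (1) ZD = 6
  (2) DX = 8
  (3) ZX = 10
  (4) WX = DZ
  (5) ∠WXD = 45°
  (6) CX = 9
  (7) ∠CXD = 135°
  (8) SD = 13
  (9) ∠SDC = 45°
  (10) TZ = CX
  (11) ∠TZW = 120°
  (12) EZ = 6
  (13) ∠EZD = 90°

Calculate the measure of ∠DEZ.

Step 1: By the law of cosines on triangle EZD: ED² = 6² + 6² − 2·6·6·cos(90°) = 72, so ED = 6·√2.
Step 2: By the inverse law of cosines on triangle DEZ: cos(∠DEZ) = ((6·√2)² + 6² − 6²) / (2·6·√2·6) = 72/101.82 = 0.7071, so ∠DEZ = 45°.

Therefore, the measure of angle ∠DEZ = 45°.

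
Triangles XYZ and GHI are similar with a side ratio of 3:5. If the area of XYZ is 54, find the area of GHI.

For similar figures, the area ratio equals the square of the side ratio.
Side ratio (XYZ to GHI) = 3:5, so area ratio = 3^2:5^2 = 9:25.
If the area of XYZ is 54, then the area of GHI = 54 * (25/9) = 150.

150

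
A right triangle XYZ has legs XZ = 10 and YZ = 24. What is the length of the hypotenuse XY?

XY = sqrt(10^2 + 24^2) = sqrt(676) = 26

26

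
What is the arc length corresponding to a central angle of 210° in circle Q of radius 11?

The full circumference is 2πr = 2π(11) = 22*pi.
The arc spans 210° out of 360°, which is a fraction of 7/12.
Arc length = 22*pi × 7/12 = 77*pi/6.

77*pi/6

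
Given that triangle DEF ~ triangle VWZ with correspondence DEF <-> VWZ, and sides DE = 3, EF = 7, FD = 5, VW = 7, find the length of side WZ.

Similar triangles have proportional sides. Setting up the proportion:
VW / DE = WZ / EF
7 / 3 = WZ / 7
WZ = 7 * 7 / 3 = 49/3.

49/3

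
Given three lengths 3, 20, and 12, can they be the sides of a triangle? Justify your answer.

Check the triangle inequality: 3 + 12 = 15 ≤ 20.
Since the sum of two sides does not exceed the third, no triangle can be formed.

No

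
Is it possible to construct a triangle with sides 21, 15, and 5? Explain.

No.
The triangle inequality is violated: 15 + 5 = 20 ≤ 21.
These lengths cannot form a triangle.

No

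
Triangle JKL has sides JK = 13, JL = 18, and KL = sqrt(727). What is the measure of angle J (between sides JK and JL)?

By the inverse law of cosines: cos(J) = (JK² + JL² - KL²) / (2 × JK × JL)
cos(J) = (13² + 18² - (sqrt(727))²) / (2 × 13 × 18)
cos(J) = (169 + 324 - (727)) / 468
cos(J) = -1/2
J = arccos(-1/2) = 120°

120°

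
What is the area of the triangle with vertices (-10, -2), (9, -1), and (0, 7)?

Using the Shoelace formula for a triangle:
Area = (1/2)|x0(y1 - y2) + x1(y2 - y0) + x2(y0 - y1)|
Area = (1/2)|-10(-1 - 7) + 9(7 - -2) + 0(-2 - -1)|
Area = (1/2)|80 + 81 + 0|
Area = (1/2)|161|
Area = (1/2)(161)
Area = 161/2

161/2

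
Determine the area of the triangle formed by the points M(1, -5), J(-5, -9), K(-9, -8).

The Shoelace formula computes the area from vertex coordinates by summing cross products.
For vertices (1,-5), (-5,-9), (-9,-8):
Signed sum = 1*-9 - -5*-5 + -5*-8 - -9*-9 + -9*-5 - 1*-8
= -34 + -41 + 53 = -22
Area = (1/2)|-22| = 11.

11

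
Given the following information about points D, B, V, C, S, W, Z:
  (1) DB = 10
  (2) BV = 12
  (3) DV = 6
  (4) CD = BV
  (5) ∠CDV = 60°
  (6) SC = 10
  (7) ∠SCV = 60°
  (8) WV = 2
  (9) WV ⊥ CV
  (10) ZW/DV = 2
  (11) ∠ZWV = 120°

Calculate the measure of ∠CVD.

From the given relations: CD = BV = 12.
Step 1: By the law of cosines on triangle VDC: VC² = 6² + 12² − 2·6·12·cos(60°) = 108, so VC = 6·√3.
Step 2: By the inverse law of cosines on triangle CVD: cos(∠CVD) = ((6·√3)² + 6² − 12²) / (2·6·√3·6) = 0/124.71 = 0, so ∠CVD = 90°.

Therefore, the measure of angle ∠CVD = 90°.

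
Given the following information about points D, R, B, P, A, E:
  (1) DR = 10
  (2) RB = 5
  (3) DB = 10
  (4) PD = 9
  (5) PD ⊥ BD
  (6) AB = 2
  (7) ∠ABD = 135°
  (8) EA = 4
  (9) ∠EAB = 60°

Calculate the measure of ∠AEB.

Step 1: By the law of cosines on triangle EAB: EB² = 4² + 2² − 2·4·2·cos(60°) = 12, so EB = 2·√3.
Step 2: By the inverse law of cosines on triangle AEB: cos(∠AEB) = (4² + (2·√3)² − 2²) / (2·4·2·√3) = 24/27.71 = 0.866, so ∠AEB = 30°.

Therefore, the measure of angle ∠AEB = 30°.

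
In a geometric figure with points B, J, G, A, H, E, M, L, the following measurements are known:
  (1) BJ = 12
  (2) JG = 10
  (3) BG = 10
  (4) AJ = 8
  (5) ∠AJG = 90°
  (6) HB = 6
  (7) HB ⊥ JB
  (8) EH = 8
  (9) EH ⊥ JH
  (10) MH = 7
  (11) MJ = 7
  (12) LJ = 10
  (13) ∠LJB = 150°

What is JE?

Step 1: By the law of cosines on triangle JBH: JH² = 12² + 6² − 2·12·6·cos(90°) = 180, so JH = 6·√5.
Step 2: By the law of cosines on triangle JHE: JE² = (6·√5)² + 8² − 2·6·√5·8·cos(90°) = 244, so JE = 2·√61.

Therefore, the length of JE = 2·√61.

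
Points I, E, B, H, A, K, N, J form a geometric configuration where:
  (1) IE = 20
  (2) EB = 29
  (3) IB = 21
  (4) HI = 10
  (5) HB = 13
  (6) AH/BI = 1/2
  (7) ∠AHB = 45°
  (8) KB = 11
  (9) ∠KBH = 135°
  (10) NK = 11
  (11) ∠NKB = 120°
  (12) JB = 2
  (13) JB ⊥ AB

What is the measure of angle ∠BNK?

Step 1: By the law of cosines on triangle NKB: NB² = 11² + 11² − 2·11·11·cos(120°) = 363, so NB = 11·√3.
Step 2: By the inverse law of cosines on triangle BNK: cos(∠BNK) = ((11·√3)² + 11² − 11²) / (2·11·√3·11) = 363/419.16 = 0.866, so ∠BNK = 30°.

Therefore, the measure of angle ∠BNK = 30°.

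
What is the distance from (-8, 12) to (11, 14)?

The horizontal distance is |11 - -8| = 19 and the vertical distance is |14 - 12| = 2.
By the Pythagorean theorem, d = sqrt(19^2 + 2^2) = sqrt(365).

sqrt(365)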